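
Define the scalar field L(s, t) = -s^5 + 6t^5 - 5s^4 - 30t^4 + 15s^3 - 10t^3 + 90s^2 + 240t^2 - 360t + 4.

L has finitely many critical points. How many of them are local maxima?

L separates as a function of s plus a function of t, so ∇L=0 decouples.
∂L/∂s = -5s(s - 3)(s + 3)(s + 4) = 0 at s ∈ {-4, -3, 0, 3}; ∂L/∂t = 30(t - 3)(t - 2)(t - 1)(t + 2) = 0 at t ∈ {-2, 1, 2, 3}.
The Hessian is diagonal: diag(L_ss, L_tt). Second derivatives: L_ss(-4)=140, L_ss(-3)=-90, L_ss(0)=180, L_ss(3)=-630; L_tt(-2)=-1800, L_tt(1)=180, L_tt(2)=-120, L_tt(3)=300.
Local maxima occur where both diagonal entries negative: (-3, -2), (-3, 2), (3, -2), (3, 2). Count: 4.

4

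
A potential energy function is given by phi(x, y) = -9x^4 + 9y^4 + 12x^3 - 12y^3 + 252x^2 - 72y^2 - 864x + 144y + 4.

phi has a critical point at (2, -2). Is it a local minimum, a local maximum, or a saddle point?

The mixed partial ∂²phi/∂x∂y is 0, so the Hessian at any point is diag(phi_xx, phi_yy) = diag(36(-3x^2 + 2x + 14), 36(3y^2 - 2y - 4)).
At (2, -2): H = diag(216, 432).
Both eigenvalues are positive, so H is positive definite: a local minimum.

local minimum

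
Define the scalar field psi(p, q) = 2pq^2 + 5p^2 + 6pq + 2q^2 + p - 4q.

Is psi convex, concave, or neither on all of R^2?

The term 2pq^2 is cubic, so the Hessian is not constant.
∂²psi/∂q² = 4p + 4, which takes both signs as p varies (negative for sufficiently negative p). A diagonal entry of the Hessian changing sign means the Hessian is neither positive- nor negative-semidefinite on all of R^2.

neither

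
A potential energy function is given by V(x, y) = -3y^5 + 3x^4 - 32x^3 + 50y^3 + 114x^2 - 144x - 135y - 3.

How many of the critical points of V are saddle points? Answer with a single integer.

6

V separates as a function of x plus a function of y, so ∇V=0 decouples.
∂V/∂x = 12(x - 4)(x - 3)(x - 1) = 0 at x ∈ {1, 3, 4}; ∂V/∂y = -15(y - 3)(y - 1)(y + 1)(y + 3) = 0 at y ∈ {-3, -1, 1, 3}.
The Hessian is diagonal: diag(V_xx, V_yy). Second derivatives: V_xx(1)=72, V_xx(3)=-24, V_xx(4)=36; V_yy(-3)=720, V_yy(-1)=-240, V_yy(1)=240, V_yy(3)=-720.
Saddle points occur where the two diagonal entries have opposite signs: (1, -1), (1, 3), (3, -3), (3, 1), (4, -1), (4, 3). Count: 6.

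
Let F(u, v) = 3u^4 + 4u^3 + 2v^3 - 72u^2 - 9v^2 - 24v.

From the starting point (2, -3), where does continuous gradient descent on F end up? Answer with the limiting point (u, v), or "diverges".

F is separable, so gradient descent decouples: u follows -∂F/∂u, v follows -∂F/∂v.
∂F/∂u = 12u(u - 3)(u + 4); at u=2 this is -144, so u increases.
∂F/∂v = 6(v - 4)(v + 1); at v=-3 this is 84, so v decreases.
The v-coordinate has no critical point in that direction and runs off to infinity.

diverges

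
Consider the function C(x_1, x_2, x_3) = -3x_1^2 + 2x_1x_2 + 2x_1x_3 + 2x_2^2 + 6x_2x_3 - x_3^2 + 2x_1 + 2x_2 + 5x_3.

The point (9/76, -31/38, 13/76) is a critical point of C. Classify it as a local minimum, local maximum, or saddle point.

saddle point

The Hessian is constant: H = [[-6, 2, 2], [2, 4, 6], [2, 6, -2]].
Leading principal minors: Δ₁ = -6, Δ₂ = -28, Δ₃ = 304.
The minors fit neither the all-positive nor the alternating-sign pattern, so H is indefinite: a saddle point.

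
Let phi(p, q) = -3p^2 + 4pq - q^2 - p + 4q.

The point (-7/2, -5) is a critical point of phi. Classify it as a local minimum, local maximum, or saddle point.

saddle point

The Hessian of phi is constant: H = [[-6, 4], [4, -2]].
det(H) = (-6)·(-2) − 4² = -4.
Since det(H) < 0, H is indefinite and the critical point is a saddle point.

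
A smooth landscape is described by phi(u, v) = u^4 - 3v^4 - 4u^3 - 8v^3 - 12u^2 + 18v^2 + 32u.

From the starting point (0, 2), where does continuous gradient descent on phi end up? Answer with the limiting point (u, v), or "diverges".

diverges

phi is separable, so gradient descent decouples: u follows -∂phi/∂u, v follows -∂phi/∂v.
∂phi/∂u = 4(u - 4)(u - 1)(u + 2); at u=0 this is 32, so u decreases.
∂phi/∂v = -12v(v - 1)(v + 3); at v=2 this is -120, so v increases.
The v-coordinate has no critical point in that direction and runs off to infinity.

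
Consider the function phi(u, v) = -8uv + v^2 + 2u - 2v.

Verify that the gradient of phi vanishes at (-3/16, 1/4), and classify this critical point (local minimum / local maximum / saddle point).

∇phi = (-8v + 2, -8u + 2v - 2); substituting (-3/16, 1/4) gives ∇phi = (0, 0), so (-3/16, 1/4) is indeed a critical point.
The Hessian of phi is constant: H = [[0, -8], [-8, 2]].
det(H) = 0·2 − (-8)² = -64.
Since det(H) < 0, H is indefinite and the critical point is a saddle point.

saddle point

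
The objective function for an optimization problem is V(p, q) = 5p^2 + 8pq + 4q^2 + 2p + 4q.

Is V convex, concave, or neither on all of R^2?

V is quadratic, so its Hessian is the constant matrix H = [[10, 8], [8, 8]].
det(H) = 16, tr(H) = 18.
det(H) > 0 and tr(H) > 0, so H is positive definite everywhere: convex.

convex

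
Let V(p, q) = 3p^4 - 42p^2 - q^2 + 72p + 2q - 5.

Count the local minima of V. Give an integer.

V separates as a function of p plus a function of q, so ∇V=0 decouples.
∂V/∂p = 12(p - 2)(p - 1)(p + 3) = 0 at p ∈ {-3, 1, 2}; ∂V/∂q = -2(q - 1) = 0 at q ∈ {1}.
The Hessian is diagonal: diag(V_pp, V_qq). Second derivatives: V_pp(-3)=240, V_pp(1)=-48, V_pp(2)=60; V_qq(1)=-2.
Local minima occur where both diagonal entries positive: none. Count: 0.

0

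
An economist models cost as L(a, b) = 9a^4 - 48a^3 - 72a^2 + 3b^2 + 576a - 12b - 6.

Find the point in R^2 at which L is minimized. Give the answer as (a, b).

(-2, 2)

L(a,b) separates as P(a) + Q(b) − 6, so its minimum is min P + min Q − 6.
P'(a) = 36(a - 4)(a - 2)(a + 2) vanishes at a ∈ {-2, 2, 4}; Q'(b) = 6b - 12 vanishes at b ∈ {2}.
Local minima of P (where P''>0): P(-2)=-912, P(4)=384. Local minima of Q: Q(2)=-12.
So the global minimum of L is P(-2) + Q(2) − 6 = -912 − 12 − 6 = -930, attained at (-2, 2).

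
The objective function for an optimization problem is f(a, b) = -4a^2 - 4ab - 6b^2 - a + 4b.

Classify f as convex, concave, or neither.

f is quadratic, so its Hessian is the constant matrix H = [[-8, -4], [-4, -12]].
det(H) = 80, tr(H) = -20.
det(H) > 0 and tr(H) < 0, so H is negative definite everywhere: concave.

concave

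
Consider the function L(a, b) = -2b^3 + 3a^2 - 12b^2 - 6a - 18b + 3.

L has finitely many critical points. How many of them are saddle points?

1

L separates as a function of a plus a function of b, so ∇L=0 decouples.
∂L/∂a = 6(a - 1) = 0 at a ∈ {1}; ∂L/∂b = -6(b + 1)(b + 3) = 0 at b ∈ {-3, -1}.
The Hessian is diagonal: diag(L_aa, L_bb). Second derivatives: L_aa(1)=6; L_bb(-3)=12, L_bb(-1)=-12.
Saddle points occur where the two diagonal entries have opposite signs: (1, -1). Count: 1.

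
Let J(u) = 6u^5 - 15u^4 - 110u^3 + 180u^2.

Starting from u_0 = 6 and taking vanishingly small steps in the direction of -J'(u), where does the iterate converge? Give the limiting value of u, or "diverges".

J'(u) = 30u(u - 4)(u - 1)(u + 3), so J'(6) = 16200.
Gradient descent moves in the -J' direction, i.e. u is decreasing.
The nearest critical point in that direction is u = 4, where J'' = 2520 > 0 (a local minimum). The iterate converges there.

4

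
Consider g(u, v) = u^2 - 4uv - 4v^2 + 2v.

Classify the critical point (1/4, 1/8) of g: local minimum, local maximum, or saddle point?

saddle point

The Hessian of g is constant: H = [[2, -4], [-4, -8]].
det(H) = 2·(-8) − (-4)² = -32.
Since det(H) < 0, H is indefinite and the critical point is a saddle point.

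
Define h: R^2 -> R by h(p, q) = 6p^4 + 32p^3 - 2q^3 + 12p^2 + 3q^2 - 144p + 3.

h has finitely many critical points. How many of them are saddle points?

h separates as a function of p plus a function of q, so ∇h=0 decouples.
∂h/∂p = 24(p - 1)(p + 2)(p + 3) = 0 at p ∈ {-3, -2, 1}; ∂h/∂q = -6q(q - 1) = 0 at q ∈ {0, 1}.
The Hessian is diagonal: diag(h_pp, h_qq). Second derivatives: h_pp(-3)=96, h_pp(-2)=-72, h_pp(1)=288; h_qq(0)=6, h_qq(1)=-6.
Saddle points occur where the two diagonal entries have opposite signs: (-3, 1), (-2, 0), (1, 1). Count: 3.

3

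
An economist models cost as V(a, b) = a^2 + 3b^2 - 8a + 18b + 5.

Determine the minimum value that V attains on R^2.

V(a,b) separates as P(a) + Q(b) + 5, so its minimum is min P + min Q + 5.
P'(a) = 2a - 8 vanishes at a ∈ {4}; Q'(b) = 6b + 18 vanishes at b ∈ {-3}.
Local minima of P (where P''>0): P(4)=-16. Local minima of Q: Q(-3)=-27.
So the global minimum of V is P(4) + Q(-3) + 5 = -16 − 27 + 5 = -38, attained at (4, -3).

-38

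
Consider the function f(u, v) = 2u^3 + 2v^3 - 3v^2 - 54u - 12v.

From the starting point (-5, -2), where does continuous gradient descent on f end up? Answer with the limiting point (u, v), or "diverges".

f is separable, so gradient descent decouples: u follows -∂f/∂u, v follows -∂f/∂v.
∂f/∂u = 6(u - 3)(u + 3); at u=-5 this is 96, so u decreases.
∂f/∂v = 6(v - 2)(v + 1); at v=-2 this is 24, so v decreases.
The u-coordinate has no critical point in that direction and runs off to infinity.

diverges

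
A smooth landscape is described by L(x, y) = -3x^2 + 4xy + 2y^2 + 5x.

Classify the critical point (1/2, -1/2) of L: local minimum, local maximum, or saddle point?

The Hessian of L is constant: H = [[-6, 4], [4, 4]].
det(H) = (-6)·4 − 4² = -40.
Since det(H) < 0, H is indefinite and the critical point is a saddle point.

saddle point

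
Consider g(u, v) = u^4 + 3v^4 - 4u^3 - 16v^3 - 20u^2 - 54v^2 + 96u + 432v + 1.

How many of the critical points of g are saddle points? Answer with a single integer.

g separates as a function of u plus a function of v, so ∇g=0 decouples.
∂g/∂u = 4(u - 4)(u - 2)(u + 3) = 0 at u ∈ {-3, 2, 4}; ∂g/∂v = 12(v - 4)(v - 3)(v + 3) = 0 at v ∈ {-3, 3, 4}.
The Hessian is diagonal: diag(g_uu, g_vv). Second derivatives: g_uu(-3)=140, g_uu(2)=-40, g_uu(4)=56; g_vv(-3)=504, g_vv(3)=-72, g_vv(4)=84.
Saddle points occur where the two diagonal entries have opposite signs: (-3, 3), (2, -3), (2, 4), (4, 3). Count: 4.

4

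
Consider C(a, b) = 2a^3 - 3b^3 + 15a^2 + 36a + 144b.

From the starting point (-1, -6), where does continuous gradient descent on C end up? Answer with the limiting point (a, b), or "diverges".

C is separable, so gradient descent decouples: a follows -∂C/∂a, b follows -∂C/∂b.
∂C/∂a = 6(a + 2)(a + 3); at a=-1 this is 12, so a decreases.
∂C/∂b = -9(b - 4)(b + 4); at b=-6 this is -180, so b increases.
a converges to its nearest critical value -2 (a local min of the a-part); b converges to -4. The iterate converges to (-2, -4).

(-2, -4)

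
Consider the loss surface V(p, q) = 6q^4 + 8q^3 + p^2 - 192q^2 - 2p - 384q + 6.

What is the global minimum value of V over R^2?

-2555

V(p,q) separates as A(p) + B(q) + 6, so its minimum is min A + min B + 6.
A'(p) = 2p - 2 vanishes at p ∈ {1}; B'(q) = 24(q - 4)(q + 1)(q + 4) vanishes at q ∈ {-4, -1, 4}.
Local minima of A (where A''>0): A(1)=-1. Local minima of B: B(-4)=-512, B(4)=-2560.
So the global minimum of V is A(1) + B(4) + 6 = -1 − 2560 + 6 = -2555, attained at (1, 4).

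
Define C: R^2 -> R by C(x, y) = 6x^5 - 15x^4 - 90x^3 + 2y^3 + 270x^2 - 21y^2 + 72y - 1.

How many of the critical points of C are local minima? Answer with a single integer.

2

C separates as a function of x plus a function of y, so ∇C=0 decouples.
∂C/∂x = 30x(x - 3)(x - 2)(x + 3) = 0 at x ∈ {-3, 0, 2, 3}; ∂C/∂y = 6(y - 4)(y - 3) = 0 at y ∈ {3, 4}.
The Hessian is diagonal: diag(C_xx, C_yy). Second derivatives: C_xx(-3)=-2700, C_xx(0)=540, C_xx(2)=-300, C_xx(3)=540; C_yy(3)=-6, C_yy(4)=6.
Local minima occur where both diagonal entries positive: (0, 4), (3, 4). Count: 2.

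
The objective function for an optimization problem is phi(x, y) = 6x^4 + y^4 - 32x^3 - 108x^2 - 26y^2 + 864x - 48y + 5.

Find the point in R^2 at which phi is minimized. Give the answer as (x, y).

phi(x,y) separates as P(x) + Q(y) + 5, so its minimum is min P + min Q + 5.
P'(x) = 24(x - 4)(x - 3)(x + 3) vanishes at x ∈ {-3, 3, 4}; Q'(y) = 4(y - 4)(y + 1)(y + 3) vanishes at y ∈ {-3, -1, 4}.
Local minima of P (where P''>0): P(-3)=-2214, P(4)=1216. Local minima of Q: Q(-3)=-9, Q(4)=-352.
So the global minimum of phi is P(-3) + Q(4) + 5 = -2214 − 352 + 5 = -2561, attained at (-3, 4).

(-3, 4)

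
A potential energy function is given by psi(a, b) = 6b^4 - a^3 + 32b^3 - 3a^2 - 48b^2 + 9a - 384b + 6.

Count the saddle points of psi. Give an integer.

psi separates as a function of a plus a function of b, so ∇psi=0 decouples.
∂psi/∂a = -3(a - 1)(a + 3) = 0 at a ∈ {-3, 1}; ∂psi/∂b = 24(b - 2)(b + 2)(b + 4) = 0 at b ∈ {-4, -2, 2}.
The Hessian is diagonal: diag(psi_aa, psi_bb). Second derivatives: psi_aa(-3)=12, psi_aa(1)=-12; psi_bb(-4)=288, psi_bb(-2)=-192, psi_bb(2)=576.
Saddle points occur where the two diagonal entries have opposite signs: (-3, -2), (1, -4), (1, 2). Count: 3.

3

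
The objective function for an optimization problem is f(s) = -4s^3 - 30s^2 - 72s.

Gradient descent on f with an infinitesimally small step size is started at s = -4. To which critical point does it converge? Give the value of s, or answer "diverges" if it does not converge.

f'(s) = -12(s + 2)(s + 3), so f'(-4) = -24.
Gradient descent moves in the -f' direction, i.e. s is increasing.
The nearest critical point in that direction is s = -3, where f'' = 12 > 0 (a local minimum). The iterate converges there.

-3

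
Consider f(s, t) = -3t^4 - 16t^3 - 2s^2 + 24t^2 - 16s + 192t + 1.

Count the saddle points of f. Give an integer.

1

f separates as a function of s plus a function of t, so ∇f=0 decouples.
∂f/∂s = -4(s + 4) = 0 at s ∈ {-4}; ∂f/∂t = -12(t - 2)(t + 2)(t + 4) = 0 at t ∈ {-4, -2, 2}.
The Hessian is diagonal: diag(f_ss, f_tt). Second derivatives: f_ss(-4)=-4; f_tt(-4)=-144, f_tt(-2)=96, f_tt(2)=-288.
Saddle points occur where the two diagonal entries have opposite signs: (-4, -2). Count: 1.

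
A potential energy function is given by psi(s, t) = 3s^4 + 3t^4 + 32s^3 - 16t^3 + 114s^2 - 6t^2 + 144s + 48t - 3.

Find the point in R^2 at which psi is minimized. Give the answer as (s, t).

psi(s,t) separates as P(s) + Q(t) − 3, so its minimum is min P + min Q − 3.
P'(s) = 12(s + 1)(s + 3)(s + 4) vanishes at s ∈ {-4, -3, -1}; Q'(t) = 12(t - 4)(t - 1)(t + 1) vanishes at t ∈ {-1, 1, 4}.
Local minima of P (where P''>0): P(-4)=-32, P(-1)=-59. Local minima of Q: Q(-1)=-35, Q(4)=-160.
So the global minimum of psi is P(-1) + Q(4) − 3 = -59 − 160 − 3 = -222, attained at (-1, 4).

(-1, 4)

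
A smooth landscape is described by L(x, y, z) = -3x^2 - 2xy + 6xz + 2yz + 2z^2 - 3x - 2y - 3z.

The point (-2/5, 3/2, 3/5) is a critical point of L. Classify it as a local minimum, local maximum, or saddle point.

The Hessian is constant: H = [[-6, -2, 6], [-2, 0, 2], [6, 2, 4]].
Leading principal minors: Δ₁ = -6, Δ₂ = -4, Δ₃ = -40.
The minors fit neither the all-positive nor the alternating-sign pattern, so H is indefinite: a saddle point.

saddle point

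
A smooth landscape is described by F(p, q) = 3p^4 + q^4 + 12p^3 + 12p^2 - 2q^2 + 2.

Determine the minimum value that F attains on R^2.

F(p,q) separates as A(p) + B(q) + 2, so its minimum is min A + min B + 2.
A'(p) = 12p(p + 1)(p + 2) vanishes at p ∈ {-2, -1, 0}; B'(q) = 4q(q - 1)(q + 1) vanishes at q ∈ {-1, 0, 1}.
Local minima of A (where A''>0): A(-2)=0, A(0)=0. Local minima of B: B(-1)=-1, B(1)=-1.
So the global minimum of F is A(-2) + B(-1) + 2 = 0 − 1 + 2 = 1, attained at (-2, -1).

1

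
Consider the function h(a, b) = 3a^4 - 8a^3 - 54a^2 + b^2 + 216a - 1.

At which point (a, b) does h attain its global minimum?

h(a,b) separates as P(a) + Q(b) − 1, so its minimum is min P + min Q − 1.
P'(a) = 12(a - 3)(a - 2)(a + 3) vanishes at a ∈ {-3, 2, 3}; Q'(b) = 2b vanishes at b ∈ {0}.
Local minima of P (where P''>0): P(-3)=-675, P(3)=189. Local minima of Q: Q(0)=0.
So the global minimum of h is P(-3) + Q(0) − 1 = -675 + 0 − 1 = -676, attained at (-3, 0).

(-3, 0)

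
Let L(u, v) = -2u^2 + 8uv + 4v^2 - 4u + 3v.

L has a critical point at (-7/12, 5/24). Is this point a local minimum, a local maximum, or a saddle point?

The Hessian of L is constant: H = [[-4, 8], [8, 8]].
det(H) = (-4)·8 − 8² = -96.
Since det(H) < 0, H is indefinite and the critical point is a saddle point.

saddle point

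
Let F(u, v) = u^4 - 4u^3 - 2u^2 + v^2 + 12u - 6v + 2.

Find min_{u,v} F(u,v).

F(u,v) separates as P(u) + Q(v) + 2, so its minimum is min P + min Q + 2.
P'(u) = 4(u - 3)(u - 1)(u + 1) vanishes at u ∈ {-1, 1, 3}; Q'(v) = 2v - 6 vanishes at v ∈ {3}.
Local minima of P (where P''>0): P(-1)=-9, P(3)=-9. Local minima of Q: Q(3)=-9.
So the global minimum of F is P(-1) + Q(3) + 2 = -9 − 9 + 2 = -16, attained at (-1, 3).

-16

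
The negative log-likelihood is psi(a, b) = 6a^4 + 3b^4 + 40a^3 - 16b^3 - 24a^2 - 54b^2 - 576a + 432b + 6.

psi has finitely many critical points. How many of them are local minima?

psi separates as a function of a plus a function of b, so ∇psi=0 decouples.
∂psi/∂a = 24(a - 2)(a + 3)(a + 4) = 0 at a ∈ {-4, -3, 2}; ∂psi/∂b = 12(b - 4)(b - 3)(b + 3) = 0 at b ∈ {-3, 3, 4}.
The Hessian is diagonal: diag(psi_aa, psi_bb). Second derivatives: psi_aa(-4)=144, psi_aa(-3)=-120, psi_aa(2)=720; psi_bb(-3)=504, psi_bb(3)=-72, psi_bb(4)=84.
Local minima occur where both diagonal entries positive: (-4, -3), (-4, 4), (2, -3), (2, 4). Count: 4.

4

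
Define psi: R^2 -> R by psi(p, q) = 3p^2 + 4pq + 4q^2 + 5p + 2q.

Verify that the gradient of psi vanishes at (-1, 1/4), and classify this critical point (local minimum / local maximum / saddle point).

local minimum

∇psi = (6p + 4q + 5, 4p + 8q + 2); substituting (-1, 1/4) gives ∇psi = (0, 0), so (-1, 1/4) is indeed a critical point.
The Hessian of psi is constant: H = [[6, 4], [4, 8]].
det(H) = 6·8 − 4² = 32.
det(H) > 0 and tr(H) = 14 > 0, so H is positive definite and the point is a local minimum.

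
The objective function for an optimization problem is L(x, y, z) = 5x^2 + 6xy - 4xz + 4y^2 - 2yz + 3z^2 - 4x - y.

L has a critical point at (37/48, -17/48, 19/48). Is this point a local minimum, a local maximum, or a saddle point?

The Hessian is constant: H = [[10, 6, -4], [6, 8, -2], [-4, -2, 6]].
Leading principal minors: Δ₁ = 10, Δ₂ = 44, Δ₃ = 192.
All leading minors are positive, so H is positive definite: a local minimum.

local minimum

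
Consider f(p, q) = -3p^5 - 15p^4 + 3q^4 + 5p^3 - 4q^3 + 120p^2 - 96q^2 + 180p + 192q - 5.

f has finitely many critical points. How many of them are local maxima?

2

f separates as a function of p plus a function of q, so ∇f=0 decouples.
∂f/∂p = -15(p - 2)(p + 1)(p + 2)(p + 3) = 0 at p ∈ {-3, -2, -1, 2}; ∂f/∂q = 12(q - 4)(q - 1)(q + 4) = 0 at q ∈ {-4, 1, 4}.
The Hessian is diagonal: diag(f_pp, f_qq). Second derivatives: f_pp(-3)=150, f_pp(-2)=-60, f_pp(-1)=90, f_pp(2)=-900; f_qq(-4)=480, f_qq(1)=-180, f_qq(4)=288.
Local maxima occur where both diagonal entries negative: (-2, 1), (2, 1). Count: 2.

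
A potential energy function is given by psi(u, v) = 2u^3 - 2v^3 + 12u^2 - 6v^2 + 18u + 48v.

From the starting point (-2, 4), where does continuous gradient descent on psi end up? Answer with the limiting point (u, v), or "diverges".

diverges

psi is separable, so gradient descent decouples: u follows -∂psi/∂u, v follows -∂psi/∂v.
∂psi/∂u = 6(u + 1)(u + 3); at u=-2 this is -6, so u increases.
∂psi/∂v = -6(v - 2)(v + 4); at v=4 this is -96, so v increases.
The v-coordinate has no critical point in that direction and runs off to infinity.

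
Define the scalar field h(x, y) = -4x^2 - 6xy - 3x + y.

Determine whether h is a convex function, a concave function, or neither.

h is quadratic, so its Hessian is the constant matrix H = [[-8, -6], [-6, 0]].
det(H) = -36, tr(H) = -8.
det(H) < 0, so H is indefinite: neither convex nor concave.

neither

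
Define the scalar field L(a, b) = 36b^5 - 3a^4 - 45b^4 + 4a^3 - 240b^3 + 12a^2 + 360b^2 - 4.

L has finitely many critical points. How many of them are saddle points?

6

L separates as a function of a plus a function of b, so ∇L=0 decouples.
∂L/∂a = -12a(a - 2)(a + 1) = 0 at a ∈ {-1, 0, 2}; ∂L/∂b = 180b(b - 2)(b - 1)(b + 2) = 0 at b ∈ {-2, 0, 1, 2}.
The Hessian is diagonal: diag(L_aa, L_bb). Second derivatives: L_aa(-1)=-36, L_aa(0)=24, L_aa(2)=-72; L_bb(-2)=-4320, L_bb(0)=720, L_bb(1)=-540, L_bb(2)=1440.
Saddle points occur where the two diagonal entries have opposite signs: (-1, 0), (-1, 2), (0, -2), (0, 1), (2, 0), (2, 2). Count: 6.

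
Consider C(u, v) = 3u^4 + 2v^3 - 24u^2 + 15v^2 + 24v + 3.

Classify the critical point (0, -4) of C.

local maximum

The mixed partial ∂²C/∂u∂v is 0, so the Hessian at any point is diag(C_uu, C_vv) = diag(12(3u^2 - 4), 6(2v + 5)).
At (0, -4): H = diag(-48, -18).
Both eigenvalues are negative, so H is negative definite: a local maximum.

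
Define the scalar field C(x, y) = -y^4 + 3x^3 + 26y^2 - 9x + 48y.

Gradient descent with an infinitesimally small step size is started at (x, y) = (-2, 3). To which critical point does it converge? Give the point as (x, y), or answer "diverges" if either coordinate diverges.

C is separable, so gradient descent decouples: x follows -∂C/∂x, y follows -∂C/∂y.
∂C/∂x = 9(x - 1)(x + 1); at x=-2 this is 27, so x decreases.
∂C/∂y = -4(y - 4)(y + 1)(y + 3); at y=3 this is 96, so y decreases.
The x-coordinate has no critical point in that direction and runs off to infinity.

diverges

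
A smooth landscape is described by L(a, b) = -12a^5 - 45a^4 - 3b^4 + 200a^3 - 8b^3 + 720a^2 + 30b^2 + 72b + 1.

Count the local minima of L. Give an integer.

2

L separates as a function of a plus a function of b, so ∇L=0 decouples.
∂L/∂a = -60a(a - 3)(a + 2)(a + 4) = 0 at a ∈ {-4, -2, 0, 3}; ∂L/∂b = -12(b - 2)(b + 1)(b + 3) = 0 at b ∈ {-3, -1, 2}.
The Hessian is diagonal: diag(L_aa, L_bb). Second derivatives: L_aa(-4)=3360, L_aa(-2)=-1200, L_aa(0)=1440, L_aa(3)=-6300; L_bb(-3)=-120, L_bb(-1)=72, L_bb(2)=-180.
Local minima occur where both diagonal entries positive: (-4, -1), (0, -1). Count: 2.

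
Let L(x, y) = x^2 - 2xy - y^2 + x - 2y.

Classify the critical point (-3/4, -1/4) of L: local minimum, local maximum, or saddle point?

The Hessian of L is constant: H = [[2, -2], [-2, -2]].
det(H) = 2·(-2) − (-2)² = -8.
Since det(H) < 0, H is indefinite and the critical point is a saddle point.

saddle point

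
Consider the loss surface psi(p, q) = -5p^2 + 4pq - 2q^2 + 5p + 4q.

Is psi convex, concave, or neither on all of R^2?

concave

psi is quadratic, so its Hessian is the constant matrix H = [[-10, 4], [4, -4]].
det(H) = 24, tr(H) = -14.
det(H) > 0 and tr(H) < 0, so H is negative definite everywhere: concave.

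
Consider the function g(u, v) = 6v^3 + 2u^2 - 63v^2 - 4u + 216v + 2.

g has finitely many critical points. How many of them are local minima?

1

g separates as a function of u plus a function of v, so ∇g=0 decouples.
∂g/∂u = 4(u - 1) = 0 at u ∈ {1}; ∂g/∂v = 18(v - 4)(v - 3) = 0 at v ∈ {3, 4}.
The Hessian is diagonal: diag(g_uu, g_vv). Second derivatives: g_uu(1)=4; g_vv(3)=-18, g_vv(4)=18.
Local minima occur where both diagonal entries positive: (1, 4). Count: 1.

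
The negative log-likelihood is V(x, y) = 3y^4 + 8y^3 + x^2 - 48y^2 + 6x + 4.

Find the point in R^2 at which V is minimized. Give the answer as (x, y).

V(x,y) separates as P(x) + Q(y) + 4, so its minimum is min P + min Q + 4.
P'(x) = 2x + 6 vanishes at x ∈ {-3}; Q'(y) = 12y(y - 2)(y + 4) vanishes at y ∈ {-4, 0, 2}.
Local minima of P (where P''>0): P(-3)=-9. Local minima of Q: Q(-4)=-512, Q(2)=-80.
So the global minimum of V is P(-3) + Q(-4) + 4 = -9 − 512 + 4 = -517, attained at (-3, -4).

(-3, -4)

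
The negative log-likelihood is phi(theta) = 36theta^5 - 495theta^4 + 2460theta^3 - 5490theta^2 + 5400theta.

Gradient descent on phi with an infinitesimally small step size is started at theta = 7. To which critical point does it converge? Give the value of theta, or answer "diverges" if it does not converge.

phi'(theta) = 180(theta - 5)(theta - 3)(theta - 2)(theta - 1), so phi'(7) = 43200.
Gradient descent moves in the -phi' direction, i.e. theta is decreasing.
The nearest critical point in that direction is theta = 5, where phi'' = 4320 > 0 (a local minimum). The iterate converges there.

5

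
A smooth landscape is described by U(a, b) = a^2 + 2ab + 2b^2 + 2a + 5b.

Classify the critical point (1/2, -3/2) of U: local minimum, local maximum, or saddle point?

local minimum

The Hessian of U is constant: H = [[2, 2], [2, 4]].
det(H) = 2·4 − 2² = 4.
det(H) > 0 and tr(H) = 6 > 0, so H is positive definite and the point is a local minimum.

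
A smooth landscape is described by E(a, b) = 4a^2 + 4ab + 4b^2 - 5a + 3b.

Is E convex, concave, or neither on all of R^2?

E is quadratic, so its Hessian is the constant matrix H = [[8, 4], [4, 8]].
det(H) = 48, tr(H) = 16.
det(H) > 0 and tr(H) > 0, so H is positive definite everywhere: convex.

convex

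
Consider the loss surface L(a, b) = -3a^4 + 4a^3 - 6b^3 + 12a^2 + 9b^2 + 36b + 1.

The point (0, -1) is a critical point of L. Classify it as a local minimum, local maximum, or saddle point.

The mixed partial ∂²L/∂a∂b is 0, so the Hessian at any point is diag(L_aa, L_bb) = diag(12(-3a^2 + 2a + 2), 18(-2b + 1)).
At (0, -1): H = diag(24, 54).
Both eigenvalues are positive, so H is positive definite: a local minimum.

local minimum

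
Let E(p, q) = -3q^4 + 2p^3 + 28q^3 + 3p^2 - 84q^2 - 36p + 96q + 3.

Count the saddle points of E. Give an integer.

3

E separates as a function of p plus a function of q, so ∇E=0 decouples.
∂E/∂p = 6(p - 2)(p + 3) = 0 at p ∈ {-3, 2}; ∂E/∂q = -12(q - 4)(q - 2)(q - 1) = 0 at q ∈ {1, 2, 4}.
The Hessian is diagonal: diag(E_pp, E_qq). Second derivatives: E_pp(-3)=-30, E_pp(2)=30; E_qq(1)=-36, E_qq(2)=24, E_qq(4)=-72.
Saddle points occur where the two diagonal entries have opposite signs: (-3, 2), (2, 1), (2, 4). Count: 3.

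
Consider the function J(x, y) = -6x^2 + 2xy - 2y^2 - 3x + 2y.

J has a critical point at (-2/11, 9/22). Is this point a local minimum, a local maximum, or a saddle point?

local maximum

The Hessian of J is constant: H = [[-12, 2], [2, -4]].
det(H) = (-12)·(-4) − 2² = 44.
det(H) > 0 and tr(H) = -16 < 0, so H is negative definite and the point is a local maximum.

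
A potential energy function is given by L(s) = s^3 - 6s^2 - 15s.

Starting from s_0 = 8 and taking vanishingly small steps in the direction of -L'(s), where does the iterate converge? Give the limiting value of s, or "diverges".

L'(s) = 3(s - 5)(s + 1), so L'(8) = 81.
Gradient descent moves in the -L' direction, i.e. s is decreasing.
The nearest critical point in that direction is s = 5, where L'' = 18 > 0 (a local minimum). The iterate converges there.

5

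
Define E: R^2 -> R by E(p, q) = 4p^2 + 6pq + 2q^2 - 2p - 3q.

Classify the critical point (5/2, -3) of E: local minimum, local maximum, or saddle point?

The Hessian of E is constant: H = [[8, 6], [6, 4]].
det(H) = 8·4 − 6² = -4.
Since det(H) < 0, H is indefinite and the critical point is a saddle point.

saddle point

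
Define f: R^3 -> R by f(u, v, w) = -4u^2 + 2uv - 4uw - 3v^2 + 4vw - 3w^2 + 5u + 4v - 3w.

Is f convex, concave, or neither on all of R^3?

concave

f is quadratic, so its Hessian is the constant matrix H = [[-8, 2, -4], [2, -6, 4], [-4, 4, -6]].
Leading principal minors: -8, 44, -104.
Signs alternate −, +, − ⇒ H ≺ 0 ⇒ concave.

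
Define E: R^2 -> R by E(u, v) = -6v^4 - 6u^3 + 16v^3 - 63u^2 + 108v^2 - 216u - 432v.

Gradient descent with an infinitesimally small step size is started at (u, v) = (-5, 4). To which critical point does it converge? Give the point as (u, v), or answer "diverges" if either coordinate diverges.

diverges

E is separable, so gradient descent decouples: u follows -∂E/∂u, v follows -∂E/∂v.
∂E/∂u = -18(u + 3)(u + 4); at u=-5 this is -36, so u increases.
∂E/∂v = -24(v - 3)(v - 2)(v + 3); at v=4 this is -336, so v increases.
The v-coordinate has no critical point in that direction and runs off to infinity.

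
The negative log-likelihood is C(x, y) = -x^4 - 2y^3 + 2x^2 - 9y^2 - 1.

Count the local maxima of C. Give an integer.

2

C separates as a function of x plus a function of y, so ∇C=0 decouples.
∂C/∂x = -4x(x - 1)(x + 1) = 0 at x ∈ {-1, 0, 1}; ∂C/∂y = -6y(y + 3) = 0 at y ∈ {-3, 0}.
The Hessian is diagonal: diag(C_xx, C_yy). Second derivatives: C_xx(-1)=-8, C_xx(0)=4, C_xx(1)=-8; C_yy(-3)=18, C_yy(0)=-18.
Local maxima occur where both diagonal entries negative: (-1, 0), (1, 0). Count: 2.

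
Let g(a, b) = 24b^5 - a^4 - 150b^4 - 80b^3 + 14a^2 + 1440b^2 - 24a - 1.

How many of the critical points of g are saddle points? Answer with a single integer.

g separates as a function of a plus a function of b, so ∇g=0 decouples.
∂g/∂a = -4(a - 2)(a - 1)(a + 3) = 0 at a ∈ {-3, 1, 2}; ∂g/∂b = 120b(b - 4)(b - 3)(b + 2) = 0 at b ∈ {-2, 0, 3, 4}.
The Hessian is diagonal: diag(g_aa, g_bb). Second derivatives: g_aa(-3)=-80, g_aa(1)=16, g_aa(2)=-20; g_bb(-2)=-7200, g_bb(0)=2880, g_bb(3)=-1800, g_bb(4)=2880.
Saddle points occur where the two diagonal entries have opposite signs: (-3, 0), (-3, 4), (1, -2), (1, 3), (2, 0), (2, 4). Count: 6.

6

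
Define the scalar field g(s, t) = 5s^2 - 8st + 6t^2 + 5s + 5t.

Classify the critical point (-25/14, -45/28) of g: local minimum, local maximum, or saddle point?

The Hessian of g is constant: H = [[10, -8], [-8, 12]].
det(H) = 10·12 − (-8)² = 56.
det(H) > 0 and tr(H) = 22 > 0, so H is positive definite and the point is a local minimum.

local minimum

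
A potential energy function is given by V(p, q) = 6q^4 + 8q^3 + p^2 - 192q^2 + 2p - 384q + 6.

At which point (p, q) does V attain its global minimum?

(-1, 4)

V(p,q) separates as A(p) + B(q) + 6, so its minimum is min A + min B + 6.
A'(p) = 2p + 2 vanishes at p ∈ {-1}; B'(q) = 24(q - 4)(q + 1)(q + 4) vanishes at q ∈ {-4, -1, 4}.
Local minima of A (where A''>0): A(-1)=-1. Local minima of B: B(-4)=-512, B(4)=-2560.
So the global minimum of V is A(-1) + B(4) + 6 = -1 − 2560 + 6 = -2555, attained at (-1, 4).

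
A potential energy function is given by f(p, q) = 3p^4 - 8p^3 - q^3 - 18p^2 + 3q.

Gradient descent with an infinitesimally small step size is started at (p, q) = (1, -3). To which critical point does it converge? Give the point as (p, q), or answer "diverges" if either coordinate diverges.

f is separable, so gradient descent decouples: p follows -∂f/∂p, q follows -∂f/∂q.
∂f/∂p = 12p(p - 3)(p + 1); at p=1 this is -48, so p increases.
∂f/∂q = -3(q - 1)(q + 1); at q=-3 this is -24, so q increases.
p converges to its nearest critical value 3 (a local min of the p-part); q converges to -1. The iterate converges to (3, -1).

(3, -1)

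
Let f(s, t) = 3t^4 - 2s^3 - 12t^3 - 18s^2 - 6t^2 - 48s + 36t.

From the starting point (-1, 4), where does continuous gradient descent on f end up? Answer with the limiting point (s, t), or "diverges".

diverges

f is separable, so gradient descent decouples: s follows -∂f/∂s, t follows -∂f/∂t.
∂f/∂s = -6(s + 2)(s + 4); at s=-1 this is -18, so s increases.
∂f/∂t = 12(t - 3)(t - 1)(t + 1); at t=4 this is 180, so t decreases.
The s-coordinate has no critical point in that direction and runs off to infinity.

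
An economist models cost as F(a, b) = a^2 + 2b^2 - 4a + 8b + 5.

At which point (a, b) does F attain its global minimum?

(2, -2)

F(a,b) separates as P(a) + Q(b) + 5, so its minimum is min P + min Q + 5.
P'(a) = 2a - 4 vanishes at a ∈ {2}; Q'(b) = 4b + 8 vanishes at b ∈ {-2}.
Local minima of P (where P''>0): P(2)=-4. Local minima of Q: Q(-2)=-8.
So the global minimum of F is P(2) + Q(-2) + 5 = -4 − 8 + 5 = -7, attained at (2, -2).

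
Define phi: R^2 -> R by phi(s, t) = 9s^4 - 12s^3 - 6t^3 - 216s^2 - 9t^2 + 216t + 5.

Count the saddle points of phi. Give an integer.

3

phi separates as a function of s plus a function of t, so ∇phi=0 decouples.
∂phi/∂s = 36s(s - 4)(s + 3) = 0 at s ∈ {-3, 0, 4}; ∂phi/∂t = -18(t - 3)(t + 4) = 0 at t ∈ {-4, 3}.
The Hessian is diagonal: diag(phi_ss, phi_tt). Second derivatives: phi_ss(-3)=756, phi_ss(0)=-432, phi_ss(4)=1008; phi_tt(-4)=126, phi_tt(3)=-126.
Saddle points occur where the two diagonal entries have opposite signs: (-3, 3), (0, -4), (4, 3). Count: 3.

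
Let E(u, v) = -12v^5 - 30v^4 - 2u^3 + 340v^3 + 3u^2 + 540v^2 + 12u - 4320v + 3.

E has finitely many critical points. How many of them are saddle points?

E separates as a function of u plus a function of v, so ∇E=0 decouples.
∂E/∂u = -6(u - 2)(u + 1) = 0 at u ∈ {-1, 2}; ∂E/∂v = -60(v - 3)(v - 2)(v + 3)(v + 4) = 0 at v ∈ {-4, -3, 2, 3}.
The Hessian is diagonal: diag(E_uu, E_vv). Second derivatives: E_uu(-1)=18, E_uu(2)=-18; E_vv(-4)=2520, E_vv(-3)=-1800, E_vv(2)=1800, E_vv(3)=-2520.
Saddle points occur where the two diagonal entries have opposite signs: (-1, -3), (-1, 3), (2, -4), (2, 2). Count: 4.

4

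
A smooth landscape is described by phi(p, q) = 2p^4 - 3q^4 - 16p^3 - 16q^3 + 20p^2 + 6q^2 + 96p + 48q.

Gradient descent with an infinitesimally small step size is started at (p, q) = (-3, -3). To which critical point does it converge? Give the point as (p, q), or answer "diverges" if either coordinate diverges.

phi is separable, so gradient descent decouples: p follows -∂phi/∂p, q follows -∂phi/∂q.
∂phi/∂p = 8(p - 4)(p - 3)(p + 1); at p=-3 this is -672, so p increases.
∂phi/∂q = -12(q - 1)(q + 1)(q + 4); at q=-3 this is -96, so q increases.
p converges to its nearest critical value -1 (a local min of the p-part); q converges to -1. The iterate converges to (-1, -1).

(-1, -1)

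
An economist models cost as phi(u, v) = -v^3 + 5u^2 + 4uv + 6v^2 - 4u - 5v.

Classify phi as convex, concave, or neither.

The term -v^3 is cubic, so the Hessian is not constant.
∂²phi/∂v² = -6v + 12, which takes both signs as v varies (negative for sufficiently large v). A diagonal entry of the Hessian changing sign means the Hessian is neither positive- nor negative-semidefinite on all of R^2.

neither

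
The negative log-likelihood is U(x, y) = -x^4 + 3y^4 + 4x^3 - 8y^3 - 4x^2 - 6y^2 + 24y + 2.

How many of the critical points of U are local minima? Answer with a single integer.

U separates as a function of x plus a function of y, so ∇U=0 decouples.
∂U/∂x = -4x(x - 2)(x - 1) = 0 at x ∈ {0, 1, 2}; ∂U/∂y = 12(y - 2)(y - 1)(y + 1) = 0 at y ∈ {-1, 1, 2}.
The Hessian is diagonal: diag(U_xx, U_yy). Second derivatives: U_xx(0)=-8, U_xx(1)=4, U_xx(2)=-8; U_yy(-1)=72, U_yy(1)=-24, U_yy(2)=36.
Local minima occur where both diagonal entries positive: (1, -1), (1, 2). Count: 2.

2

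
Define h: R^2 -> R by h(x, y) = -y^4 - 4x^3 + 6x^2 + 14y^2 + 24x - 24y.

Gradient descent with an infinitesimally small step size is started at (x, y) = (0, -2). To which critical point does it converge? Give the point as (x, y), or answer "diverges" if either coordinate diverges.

(-1, 1)

h is separable, so gradient descent decouples: x follows -∂h/∂x, y follows -∂h/∂y.
∂h/∂x = -12(x - 2)(x + 1); at x=0 this is 24, so x decreases.
∂h/∂y = -4(y - 2)(y - 1)(y + 3); at y=-2 this is -48, so y increases.
x converges to its nearest critical value -1 (a local min of the x-part); y converges to 1. The iterate converges to (-1, 1).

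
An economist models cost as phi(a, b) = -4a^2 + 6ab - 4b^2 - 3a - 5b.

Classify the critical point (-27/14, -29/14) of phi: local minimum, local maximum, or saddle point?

The Hessian of phi is constant: H = [[-8, 6], [6, -8]].
det(H) = (-8)·(-8) − 6² = 28.
det(H) > 0 and tr(H) = -16 < 0, so H is negative definite and the point is a local maximum.

local maximum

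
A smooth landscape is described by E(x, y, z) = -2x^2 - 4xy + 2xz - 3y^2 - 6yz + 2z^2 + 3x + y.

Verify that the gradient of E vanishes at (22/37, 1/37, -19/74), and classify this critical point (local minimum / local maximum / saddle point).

saddle point

∇E = (-4x - 4y + 2z + 3, -4x - 6y - 6z + 1, 2x - 6y + 4z); substituting (22/37, 1/37, -19/74) gives ∇E = (0, 0, 0), so (22/37, 1/37, -19/74) is indeed a critical point.
The Hessian is constant: H = [[-4, -4, 2], [-4, -6, -6], [2, -6, 4]].
Leading principal minors: Δ₁ = -4, Δ₂ = 8, Δ₃ = 296.
The minors fit neither the all-positive nor the alternating-sign pattern, so H is indefinite: a saddle point.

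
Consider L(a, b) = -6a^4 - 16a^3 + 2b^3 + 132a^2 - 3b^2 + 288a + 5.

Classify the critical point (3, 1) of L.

The mixed partial ∂²L/∂a∂b is 0, so the Hessian at any point is diag(L_aa, L_bb) = diag(24(-3a^2 - 4a + 11), 6(2b - 1)).
At (3, 1): H = diag(-672, 6).
The eigenvalues have opposite signs, so H is indefinite: a saddle point.

saddle point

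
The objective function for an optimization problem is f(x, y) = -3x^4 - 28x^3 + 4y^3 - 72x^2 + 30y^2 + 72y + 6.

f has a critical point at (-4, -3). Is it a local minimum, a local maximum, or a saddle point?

The mixed partial ∂²f/∂x∂y is 0, so the Hessian at any point is diag(f_xx, f_yy) = diag(-12(3x^2 + 14x + 12), 12(2y + 5)).
At (-4, -3): H = diag(-48, -12).
Both eigenvalues are negative, so H is negative definite: a local maximum.

local maximum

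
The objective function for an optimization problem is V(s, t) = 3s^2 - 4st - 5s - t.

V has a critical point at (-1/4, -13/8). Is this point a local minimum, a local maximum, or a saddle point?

saddle point

The Hessian of V is constant: H = [[6, -4], [-4, 0]].
det(H) = 6·0 − (-4)² = -16.
Since det(H) < 0, H is indefinite and the critical point is a saddle point.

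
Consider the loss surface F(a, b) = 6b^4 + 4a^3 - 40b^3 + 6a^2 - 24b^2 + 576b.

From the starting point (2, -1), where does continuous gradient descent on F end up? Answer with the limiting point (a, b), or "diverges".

F is separable, so gradient descent decouples: a follows -∂F/∂a, b follows -∂F/∂b.
∂F/∂a = 12a(a + 1); at a=2 this is 72, so a decreases.
∂F/∂b = 24(b - 4)(b - 3)(b + 2); at b=-1 this is 480, so b decreases.
a converges to its nearest critical value 0 (a local min of the a-part); b converges to -2. The iterate converges to (0, -2).

(0, -2)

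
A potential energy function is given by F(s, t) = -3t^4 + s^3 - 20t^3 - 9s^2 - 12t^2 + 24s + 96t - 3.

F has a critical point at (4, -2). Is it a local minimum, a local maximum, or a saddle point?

local minimum

The mixed partial ∂²F/∂s∂t is 0, so the Hessian at any point is diag(F_ss, F_tt) = diag(6(s - 3), -12(3t^2 + 10t + 2)).
At (4, -2): H = diag(6, 72).
Both eigenvalues are positive, so H is positive definite: a local minimum.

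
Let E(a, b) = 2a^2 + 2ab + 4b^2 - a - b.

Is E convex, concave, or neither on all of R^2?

E is quadratic, so its Hessian is the constant matrix H = [[4, 2], [2, 8]].
det(H) = 28, tr(H) = 12.
det(H) > 0 and tr(H) > 0, so H is positive definite everywhere: convex.

convex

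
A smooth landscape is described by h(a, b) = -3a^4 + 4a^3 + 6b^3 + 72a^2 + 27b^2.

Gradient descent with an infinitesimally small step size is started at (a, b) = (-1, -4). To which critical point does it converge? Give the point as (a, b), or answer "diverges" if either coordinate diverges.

h is separable, so gradient descent decouples: a follows -∂h/∂a, b follows -∂h/∂b.
∂h/∂a = -12a(a - 4)(a + 3); at a=-1 this is -120, so a increases.
∂h/∂b = 18b(b + 3); at b=-4 this is 72, so b decreases.
The b-coordinate has no critical point in that direction and runs off to infinity.

diverges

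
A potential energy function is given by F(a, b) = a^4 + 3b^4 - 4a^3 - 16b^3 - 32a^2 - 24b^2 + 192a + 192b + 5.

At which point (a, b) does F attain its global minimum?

F(a,b) separates as P(a) + Q(b) + 5, so its minimum is min P + min Q + 5.
P'(a) = 4(a - 4)(a - 3)(a + 4) vanishes at a ∈ {-4, 3, 4}; Q'(b) = 12(b - 4)(b - 2)(b + 2) vanishes at b ∈ {-2, 2, 4}.
Local minima of P (where P''>0): P(-4)=-768, P(4)=256. Local minima of Q: Q(-2)=-304, Q(4)=128.
So the global minimum of F is P(-4) + Q(-2) + 5 = -768 − 304 + 5 = -1067, attained at (-4, -2).

(-4, -2)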